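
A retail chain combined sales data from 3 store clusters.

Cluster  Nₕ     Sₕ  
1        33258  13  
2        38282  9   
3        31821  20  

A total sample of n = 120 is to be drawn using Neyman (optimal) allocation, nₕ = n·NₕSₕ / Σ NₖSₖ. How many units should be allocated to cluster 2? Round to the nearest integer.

1: NₕSₕ = 33258·13 = 432354
2: NₕSₕ = 38282·9 = 344538
3: NₕSₕ = 31821·20 = 636420
Σ NₕSₕ = 1413312.
n_2 = 120·344538/1413312 = 29.254... → 29.

29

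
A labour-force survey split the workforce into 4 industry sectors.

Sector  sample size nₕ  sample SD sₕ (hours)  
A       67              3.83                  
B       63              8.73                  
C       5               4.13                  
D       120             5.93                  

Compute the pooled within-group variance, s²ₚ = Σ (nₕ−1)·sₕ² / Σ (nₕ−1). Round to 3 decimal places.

Degrees of freedom: 66 + 62 + 4 + 119 = 251.
Σ(nₕ−1)sₕ² = 66·14.6689 + 62·76.2129 + 4·17.0569 + 119·35.1649 = 9946.1979.
s²ₚ = 9946.1979 / 251 = 39.62629... → 39.626.

39.626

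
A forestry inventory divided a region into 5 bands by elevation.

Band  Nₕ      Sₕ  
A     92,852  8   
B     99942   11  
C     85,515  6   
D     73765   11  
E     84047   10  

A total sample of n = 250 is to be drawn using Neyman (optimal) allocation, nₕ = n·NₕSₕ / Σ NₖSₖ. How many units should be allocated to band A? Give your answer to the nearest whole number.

46

A: NₕSₕ = 92852·8 = 742816
B: NₕSₕ = 99942·11 = 1099362
C: NₕSₕ = 85515·6 = 513090
D: NₕSₕ = 73765·11 = 811415
E: NₕSₕ = 84047·10 = 840470
Σ NₕSₕ = 4007153.
n_A = 250·742816/4007153 = 46.343... → 46.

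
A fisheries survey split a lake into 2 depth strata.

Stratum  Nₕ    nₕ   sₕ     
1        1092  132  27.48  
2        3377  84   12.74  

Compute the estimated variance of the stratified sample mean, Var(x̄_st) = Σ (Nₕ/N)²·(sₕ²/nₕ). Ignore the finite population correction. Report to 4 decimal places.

1.4449

N = 4469. Term for each stratum: Wₕ²sₕ²/nₕ.
Var(x̄_st) = 0.3415734 + 1.1033187 = 1.4448921 → 1.4449.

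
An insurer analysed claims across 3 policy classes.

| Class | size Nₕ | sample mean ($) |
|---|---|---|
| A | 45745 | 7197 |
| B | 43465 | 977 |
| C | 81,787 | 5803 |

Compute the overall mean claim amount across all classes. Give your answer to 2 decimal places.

4949.22

N = 45745 + 43465 + 81787 = 170997.
Weight each subgroup mean by Nₕ/N and sum.
Σ Nₕx̄ₕ = 45745·7197 + 43465·977 + 81787·5803 = 329226765 + 42465305 + 474609961 = 846302031.
Divide by N: 846302031 / 170997 = 4949.2215... → 4949.22.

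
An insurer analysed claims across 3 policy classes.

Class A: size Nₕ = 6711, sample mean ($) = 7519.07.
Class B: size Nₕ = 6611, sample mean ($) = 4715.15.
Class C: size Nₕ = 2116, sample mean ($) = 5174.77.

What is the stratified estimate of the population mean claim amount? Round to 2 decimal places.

x̄_st = (Σ Nₕx̄ₕ) / (Σ Nₕ) = (6711·7519.07 + 6611·4715.15 + 2116·5174.77) / 15438
= 92582148.74 / 15438 = 5997.0300... → 5997.03.

5997.03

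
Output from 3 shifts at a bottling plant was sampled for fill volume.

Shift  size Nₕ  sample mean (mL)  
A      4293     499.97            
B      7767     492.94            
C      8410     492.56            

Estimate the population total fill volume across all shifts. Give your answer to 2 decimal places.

Estimate total by summing Nₕ·x̄ₕ over strata.
4293·499.97 + 7767·492.94 + 8410·492.56 = 2146371.21 + 3828664.98 + 4142429.6 = 10117465.79.

10117465.79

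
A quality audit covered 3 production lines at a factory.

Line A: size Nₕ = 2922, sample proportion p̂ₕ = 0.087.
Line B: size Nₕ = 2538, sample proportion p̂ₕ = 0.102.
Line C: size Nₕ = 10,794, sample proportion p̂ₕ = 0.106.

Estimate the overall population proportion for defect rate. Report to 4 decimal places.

0.1020

N = 2922 + 2538 + 10794 = 16254.
Overall proportion = Σ (Nₕ/N)·p̂ₕ.
Σ Nₕp̂ₕ = 254.214 + 258.876 + 1144.164 = 1657.254.
1657.254 / 16254 = 0.101960... → 0.1020.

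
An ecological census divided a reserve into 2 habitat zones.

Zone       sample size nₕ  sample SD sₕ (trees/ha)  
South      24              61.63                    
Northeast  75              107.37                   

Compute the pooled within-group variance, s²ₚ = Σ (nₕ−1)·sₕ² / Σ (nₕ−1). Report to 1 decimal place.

Degrees of freedom: 23 + 74 = 97.
Σ(nₕ−1)sₕ² = 23·3798.2569 + 74·11528.3169 = 940455.3593.
s²ₚ = 940455.3593 / 97 = 9695.416... → 9695.4.

9695.4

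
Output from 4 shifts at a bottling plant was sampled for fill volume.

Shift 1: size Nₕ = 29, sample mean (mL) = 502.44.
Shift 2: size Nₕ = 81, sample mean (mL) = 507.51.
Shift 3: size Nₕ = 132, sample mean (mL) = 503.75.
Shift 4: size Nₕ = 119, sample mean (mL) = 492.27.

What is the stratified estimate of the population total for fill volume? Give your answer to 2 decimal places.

Estimate total by summing Nₕ·x̄ₕ over strata.
29·502.44 + 81·507.51 + 132·503.75 + 119·492.27 = 14570.76 + 41108.31 + 66495 + 58580.13 = 180754.20.

180754.20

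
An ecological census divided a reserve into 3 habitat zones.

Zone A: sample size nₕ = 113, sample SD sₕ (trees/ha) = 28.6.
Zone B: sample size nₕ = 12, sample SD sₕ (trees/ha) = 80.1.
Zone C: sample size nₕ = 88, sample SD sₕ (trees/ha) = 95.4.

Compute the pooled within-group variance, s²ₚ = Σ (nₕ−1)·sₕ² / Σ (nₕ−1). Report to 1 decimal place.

4542.8

A: (113−1)·28.6² = 112·817.96 = 91611.52
B: (12−1)·80.1² = 11·6416.01 = 70576.11
C: (88−1)·95.4² = 87·9101.16 = 791800.92
Numerator = 953988.55; denominator = Σ(nₕ−1) = 210.
s²ₚ = 953988.55/210 = 4542.803... → 4542.8.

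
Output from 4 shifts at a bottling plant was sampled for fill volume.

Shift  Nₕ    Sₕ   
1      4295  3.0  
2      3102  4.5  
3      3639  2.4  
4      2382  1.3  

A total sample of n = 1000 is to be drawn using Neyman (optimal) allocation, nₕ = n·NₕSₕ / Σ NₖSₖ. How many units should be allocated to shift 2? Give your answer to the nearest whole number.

361

Σ NₕSₕ = 4295·3.0 + 3102·4.5 + 3639·2.4 + 2382·1.3 = 38674.2.
Share for 2: 13959/38674.2 = 0.36094.
n_2 = 1000 × 0.36094 = 360.938... → 361.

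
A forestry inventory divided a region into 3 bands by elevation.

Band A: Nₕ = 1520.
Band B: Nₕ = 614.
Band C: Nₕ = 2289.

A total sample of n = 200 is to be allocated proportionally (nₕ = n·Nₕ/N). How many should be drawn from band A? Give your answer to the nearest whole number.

Share of band A = 1520/4423 = 0.34366.
Allocate 200 × 0.34366 = 68.732... → 69.

69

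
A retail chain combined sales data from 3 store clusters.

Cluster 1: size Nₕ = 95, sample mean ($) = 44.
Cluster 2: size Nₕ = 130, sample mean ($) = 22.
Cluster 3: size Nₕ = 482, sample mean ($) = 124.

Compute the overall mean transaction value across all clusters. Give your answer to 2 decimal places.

94.50

x̄_st = (Σ Nₕx̄ₕ) / (Σ Nₕ) = (95·44 + 130·22 + 482·124) / 707
= 66808 / 707 = 94.4950... → 94.50.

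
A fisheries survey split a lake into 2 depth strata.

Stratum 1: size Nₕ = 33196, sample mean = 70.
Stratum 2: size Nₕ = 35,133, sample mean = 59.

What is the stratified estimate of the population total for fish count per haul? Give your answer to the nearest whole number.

4396567

Estimate total by summing Nₕ·x̄ₕ over strata.
33196·70 + 35133·59 = 2323720 + 2072847 = 4396567.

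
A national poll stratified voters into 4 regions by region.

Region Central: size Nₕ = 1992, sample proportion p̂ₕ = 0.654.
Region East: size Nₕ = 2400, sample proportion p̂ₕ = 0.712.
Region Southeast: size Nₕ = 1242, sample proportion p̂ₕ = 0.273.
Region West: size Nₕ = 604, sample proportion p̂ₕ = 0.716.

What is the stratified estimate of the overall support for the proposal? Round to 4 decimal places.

Wₕ = Nₕ/N with N = 6238: 0.3193, 0.3847, 0.1991, 0.0968.
p̂_st = 0.3193·0.654 + 0.3847·0.712 + 0.1991·0.273 + 0.0968·0.716 ≈ 0.606460... → 0.6065.

0.6065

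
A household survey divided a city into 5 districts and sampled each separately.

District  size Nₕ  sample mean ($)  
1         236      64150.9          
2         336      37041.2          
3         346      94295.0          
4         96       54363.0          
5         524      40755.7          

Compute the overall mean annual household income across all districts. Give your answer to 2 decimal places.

N = 236 + 336 + 346 + 96 + 524 = 1538.
Weight each subgroup mean by Nₕ/N and sum.
Σ Nₕx̄ₕ = 236·64150.9 + 336·37041.2 + 346·94295.0 + 96·54363.0 + 524·40755.7 = 15139612.4 + 12445843.2 + 32626070 + 5218848 + 21355986.8 = 86786360.4.
Divide by N: 86786360.4 / 1538 = 56428.0627... → 56428.06.

56428.06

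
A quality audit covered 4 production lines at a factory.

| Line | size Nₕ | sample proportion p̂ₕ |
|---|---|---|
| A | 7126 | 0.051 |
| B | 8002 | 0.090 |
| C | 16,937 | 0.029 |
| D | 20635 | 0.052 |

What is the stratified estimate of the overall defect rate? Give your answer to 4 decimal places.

N = 7126 + 8002 + 16937 + 20635 = 52700.
Overall proportion = Σ (Nₕ/N)·p̂ₕ.
Σ Nₕp̂ₕ = 363.426 + 720.18 + 491.173 + 1073.02 = 2647.799.
2647.799 / 52700 = 0.050243... → 0.0502.

0.0502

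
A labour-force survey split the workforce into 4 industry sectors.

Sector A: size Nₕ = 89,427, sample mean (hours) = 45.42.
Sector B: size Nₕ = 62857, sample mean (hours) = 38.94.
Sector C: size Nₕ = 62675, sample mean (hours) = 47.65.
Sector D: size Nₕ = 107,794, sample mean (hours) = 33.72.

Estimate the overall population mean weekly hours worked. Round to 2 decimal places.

40.68

N = 89427 + 62857 + 62675 + 107794 = 322753.
The stratified mean weights each stratum mean by its population share Nₕ/N.
Σ Nₕx̄ₕ = 89427·45.42 + 62857·38.94 + 62675·47.65 + 107794·33.72 = 4061774.34 + 2447651.58 + 2986463.75 + 3634813.68 = 13130703.35.
Divide by N: 13130703.35 / 322753 = 40.6834... → 40.68.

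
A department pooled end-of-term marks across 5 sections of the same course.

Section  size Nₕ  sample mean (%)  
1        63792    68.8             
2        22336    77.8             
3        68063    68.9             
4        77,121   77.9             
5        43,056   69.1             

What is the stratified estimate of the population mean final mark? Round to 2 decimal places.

x̄_st = (Σ Nₕx̄ₕ) / (Σ Nₕ) = (63792·68.8 + 22336·77.8 + 68063·68.9 + 77121·77.9 + 43056·69.1) / 274368
= 19799066.6 / 274368 = 72.1624... → 72.16.

72.16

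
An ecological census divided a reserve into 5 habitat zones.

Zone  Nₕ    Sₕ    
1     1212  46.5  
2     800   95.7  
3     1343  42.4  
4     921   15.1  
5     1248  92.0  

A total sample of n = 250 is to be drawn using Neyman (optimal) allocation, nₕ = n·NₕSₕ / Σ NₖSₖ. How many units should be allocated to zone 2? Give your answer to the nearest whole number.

1: NₕSₕ = 1212·46.5 = 56358
2: NₕSₕ = 800·95.7 = 76560
3: NₕSₕ = 1343·42.4 = 56943.2
4: NₕSₕ = 921·15.1 = 13907.1
5: NₕSₕ = 1248·92.0 = 114816
Σ NₕSₕ = 318584.3.
n_2 = 250·76560/318584.3 = 60.078... → 60.

60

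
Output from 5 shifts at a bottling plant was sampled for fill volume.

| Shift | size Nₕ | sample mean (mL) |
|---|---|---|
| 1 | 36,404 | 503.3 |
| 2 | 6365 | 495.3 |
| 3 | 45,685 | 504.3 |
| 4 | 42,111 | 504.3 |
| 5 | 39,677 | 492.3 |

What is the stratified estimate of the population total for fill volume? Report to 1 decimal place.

85283227.6

Population total = Σ Nₕ·x̄ₕ (each stratum's size times its mean).
36404·503.3 + 6365·495.3 + 45685·504.3 + 42111·504.3 + 39677·492.3 = 18322133.2 + 3152584.5 + 23038945.5 + 21236577.3 + 19532987.1 = 85283227.6.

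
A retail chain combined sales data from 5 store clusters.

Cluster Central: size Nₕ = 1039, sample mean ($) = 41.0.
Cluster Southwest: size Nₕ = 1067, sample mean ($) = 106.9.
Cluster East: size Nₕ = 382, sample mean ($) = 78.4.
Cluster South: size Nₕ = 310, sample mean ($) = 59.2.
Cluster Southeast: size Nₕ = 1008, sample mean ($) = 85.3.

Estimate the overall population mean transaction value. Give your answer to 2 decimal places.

x̄_st = (Σ Nₕx̄ₕ) / (Σ Nₕ) = (1039·41.0 + 1067·106.9 + 382·78.4 + 310·59.2 + 1008·85.3) / 3806
= 290944.5 / 3806 = 76.4436... → 76.44.

76.44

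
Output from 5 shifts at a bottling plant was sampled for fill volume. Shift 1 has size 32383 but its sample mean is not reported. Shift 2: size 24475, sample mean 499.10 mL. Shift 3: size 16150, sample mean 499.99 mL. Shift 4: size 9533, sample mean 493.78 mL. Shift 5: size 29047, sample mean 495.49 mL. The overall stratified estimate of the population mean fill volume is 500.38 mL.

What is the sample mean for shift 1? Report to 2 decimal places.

N = 32383 + 24475 + 16150 + 9533 + 29047 = 111588.
Overall total = μ·N = 500.38·111588 = 55836403.44.
Subtract the known strata: 24475·499.10 + 16150·499.99 + 9533·493.78 + 29047·495.49 = 39390013.77.
Remaining total for shift 1: 55836403.44 − 39390013.77 = 16446389.67.
Divide by its size: 16446389.67 / 32383 = 507.8711... → 507.87.

507.87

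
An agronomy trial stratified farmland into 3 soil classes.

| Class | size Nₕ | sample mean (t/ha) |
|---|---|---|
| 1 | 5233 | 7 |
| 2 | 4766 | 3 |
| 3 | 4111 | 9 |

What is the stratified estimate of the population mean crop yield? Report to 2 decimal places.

6.23

N = 5233 + 4766 + 4111 = 14110.
The stratified mean weights each stratum mean by its population share Nₕ/N.
Σ Nₕx̄ₕ = 5233·7 + 4766·3 + 4111·9 = 36631 + 14298 + 36999 = 87928.
Divide by N: 87928 / 14110 = 6.2316... → 6.23.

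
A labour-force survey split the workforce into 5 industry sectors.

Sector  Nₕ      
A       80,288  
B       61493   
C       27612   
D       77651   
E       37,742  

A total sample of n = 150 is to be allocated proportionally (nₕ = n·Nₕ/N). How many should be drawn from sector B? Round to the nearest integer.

N = 80288 + 61493 + 27612 + 77651 + 37742 = 284786.
n_B = 150·61493/284786 = 32.389... → 32.

32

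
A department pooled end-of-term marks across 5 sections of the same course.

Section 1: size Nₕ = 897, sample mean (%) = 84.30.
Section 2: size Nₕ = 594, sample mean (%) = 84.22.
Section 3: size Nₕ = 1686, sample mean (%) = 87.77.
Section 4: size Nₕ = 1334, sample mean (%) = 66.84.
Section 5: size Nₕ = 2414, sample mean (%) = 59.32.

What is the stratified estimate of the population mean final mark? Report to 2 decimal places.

73.07

x̄_st = (Σ Nₕx̄ₕ) / (Σ Nₕ) = (897·84.30 + 594·84.22 + 1686·87.77 + 1334·66.84 + 2414·59.32) / 6925
= 505987.04 / 6925 = 73.0667... → 73.07.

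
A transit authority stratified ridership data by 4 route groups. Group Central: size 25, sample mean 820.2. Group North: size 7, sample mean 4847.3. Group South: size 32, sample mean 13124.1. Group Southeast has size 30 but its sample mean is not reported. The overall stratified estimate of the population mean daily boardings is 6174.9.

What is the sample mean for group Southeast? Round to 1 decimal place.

3534.4

N = 25 + 7 + 32 + 30 = 94.
Overall total = μ·N = 6174.9·94 = 580440.6.
Subtract the known strata: 25·820.2 + 7·4847.3 + 32·13124.1 = 474407.3.
Remaining total for group Southeast: 580440.6 − 474407.3 = 106033.3.
Divide by its size: 106033.3 / 30 = 3534.443... → 3534.4.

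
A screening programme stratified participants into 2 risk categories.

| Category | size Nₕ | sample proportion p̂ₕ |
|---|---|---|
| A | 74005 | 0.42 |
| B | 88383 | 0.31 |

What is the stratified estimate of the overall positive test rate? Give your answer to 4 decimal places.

Wₕ = Nₕ/N with N = 162388: 0.4557, 0.5443.
p̂_st = 0.4557·0.42 + 0.5443·0.31 ≈ 0.360130... → 0.3601.

0.3601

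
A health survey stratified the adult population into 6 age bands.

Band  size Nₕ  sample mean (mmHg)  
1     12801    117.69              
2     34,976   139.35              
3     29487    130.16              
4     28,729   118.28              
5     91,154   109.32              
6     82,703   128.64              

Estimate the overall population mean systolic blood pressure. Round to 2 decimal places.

122.28

N = 279850; weights Wₕ = Nₕ/N = (0.0457, 0.1250, 0.1054, 0.1027, 0.3257, 0.2955).
x̄_st = Σ Wₕ·x̄ₕ = 0.0457·117.69 + 0.1250·139.35 + 0.1054·130.16 + 0.1027·118.28 + 0.3257·109.32 + 0.2955·128.64 ≈ 122.2813...
→ 122.28.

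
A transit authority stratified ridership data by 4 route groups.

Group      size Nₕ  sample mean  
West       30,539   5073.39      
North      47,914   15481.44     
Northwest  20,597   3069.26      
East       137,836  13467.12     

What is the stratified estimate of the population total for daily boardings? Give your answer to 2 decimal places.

Population total = Σ Nₕ·x̄ₕ (each stratum's size times its mean).
30539·5073.39 + 47914·15481.44 + 20597·3069.26 + 137836·13467.12 = 154936257.21 + 741777716.16 + 63217548.22 + 1856253952.32 = 2816185473.91.

2816185473.91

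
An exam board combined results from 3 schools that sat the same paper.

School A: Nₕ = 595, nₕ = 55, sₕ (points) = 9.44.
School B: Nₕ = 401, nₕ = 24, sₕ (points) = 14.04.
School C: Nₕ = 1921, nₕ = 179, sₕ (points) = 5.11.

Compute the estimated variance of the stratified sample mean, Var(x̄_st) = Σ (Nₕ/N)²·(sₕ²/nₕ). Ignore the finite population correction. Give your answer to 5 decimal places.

N = 2917; Wₕ = Nₕ/N.
school A: (595/2917)²·9.44²/55 = 0.06741280
school B: (401/2917)²·14.04²/24 = 0.15521685
school C: (1921/2917)²·5.11²/179 = 0.06326604
Sum = 0.28589569 → 0.28590.

0.28590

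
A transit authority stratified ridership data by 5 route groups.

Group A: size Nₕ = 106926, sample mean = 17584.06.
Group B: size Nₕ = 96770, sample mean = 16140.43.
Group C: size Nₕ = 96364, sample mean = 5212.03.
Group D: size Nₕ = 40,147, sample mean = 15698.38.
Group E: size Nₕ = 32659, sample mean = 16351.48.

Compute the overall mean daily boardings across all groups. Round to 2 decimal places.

13700.96

N = 372866; weights Wₕ = Nₕ/N = (0.2868, 0.2595, 0.2584, 0.1077, 0.0876).
x̄_st = Σ Wₕ·x̄ₕ = 0.2868·17584.06 + 0.2595·16140.43 + 0.2584·5212.03 + 0.1077·15698.38 + 0.0876·16351.48 ≈ 13700.9556...
→ 13700.96.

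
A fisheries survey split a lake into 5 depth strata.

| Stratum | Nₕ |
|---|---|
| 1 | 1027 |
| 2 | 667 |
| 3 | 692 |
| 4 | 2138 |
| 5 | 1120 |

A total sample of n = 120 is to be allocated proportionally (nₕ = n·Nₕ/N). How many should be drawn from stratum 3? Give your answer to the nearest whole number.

15

Share of stratum 3 = 692/5644 = 0.12261.
Allocate 120 × 0.12261 = 14.713... → 15.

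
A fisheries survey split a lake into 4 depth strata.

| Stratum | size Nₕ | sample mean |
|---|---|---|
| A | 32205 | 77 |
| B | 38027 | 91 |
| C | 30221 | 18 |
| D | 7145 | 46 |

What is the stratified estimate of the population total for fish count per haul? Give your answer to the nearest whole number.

A: 32205·77 = 2479785
B: 38027·91 = 3460457
C: 30221·18 = 543978
D: 7145·46 = 328670
τ̂ = Σ Nₕx̄ₕ = 6812890.

6812890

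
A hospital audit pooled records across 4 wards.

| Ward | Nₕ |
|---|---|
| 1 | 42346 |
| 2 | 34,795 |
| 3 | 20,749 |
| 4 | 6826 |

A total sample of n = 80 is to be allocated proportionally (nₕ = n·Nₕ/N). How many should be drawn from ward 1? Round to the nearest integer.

Share of ward 1 = 42346/104716 = 0.40439.
Allocate 80 × 0.40439 = 32.351... → 32.

32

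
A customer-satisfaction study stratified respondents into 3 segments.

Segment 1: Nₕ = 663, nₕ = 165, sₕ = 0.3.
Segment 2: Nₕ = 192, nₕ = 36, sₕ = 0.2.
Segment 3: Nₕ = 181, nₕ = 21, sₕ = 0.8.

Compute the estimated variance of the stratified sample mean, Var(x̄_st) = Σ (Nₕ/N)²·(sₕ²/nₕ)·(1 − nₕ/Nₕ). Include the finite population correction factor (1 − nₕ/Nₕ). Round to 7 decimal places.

0.0010211

N = 1036; Wₕ = Nₕ/N.
segment 1: (663/1036)²·0.3²/165·(1 − 165/663) = 0.0001677961
segment 2: (192/1036)²·0.2²/36·(1 − 36/192) = 0.0000310073
segment 3: (181/1036)²·0.8²/21·(1 − 21/181) = 0.0008223179
Sum = 0.0010211213 → 0.0010211.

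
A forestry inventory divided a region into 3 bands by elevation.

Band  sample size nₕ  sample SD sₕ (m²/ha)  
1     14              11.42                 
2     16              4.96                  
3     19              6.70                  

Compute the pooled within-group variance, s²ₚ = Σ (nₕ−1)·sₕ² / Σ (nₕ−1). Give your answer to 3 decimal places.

62.445

Degrees of freedom: 13 + 15 + 18 = 46.
Σ(nₕ−1)sₕ² = 13·130.4164 + 15·24.6016 + 18·44.89 = 2872.4572.
s²ₚ = 2872.4572 / 46 = 62.44472... → 62.445.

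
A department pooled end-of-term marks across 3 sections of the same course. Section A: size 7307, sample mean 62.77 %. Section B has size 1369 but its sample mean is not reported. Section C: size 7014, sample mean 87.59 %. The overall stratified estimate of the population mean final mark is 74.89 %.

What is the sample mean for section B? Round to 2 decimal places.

74.51

Σ Nₕx̄ₕ = N·μ, so 1369·x̄_B = 15690·74.89 − (7307·62.77 + 7014·87.59).
= 1175024.1 − 1073016.65 = 102007.45.
x̄_B = 102007.45 / 1369 = 74.5124... → 74.51.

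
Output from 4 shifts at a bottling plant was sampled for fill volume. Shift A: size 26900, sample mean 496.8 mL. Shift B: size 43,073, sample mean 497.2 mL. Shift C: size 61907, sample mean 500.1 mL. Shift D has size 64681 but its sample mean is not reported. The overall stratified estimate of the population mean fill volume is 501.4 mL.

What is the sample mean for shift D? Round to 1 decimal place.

N = 26900 + 43073 + 61907 + 64681 = 196561.
Overall total = μ·N = 501.4·196561 = 98555685.4.
Subtract the known strata: 26900·496.8 + 43073·497.2 + 61907·500.1 = 65739506.3.
Remaining total for shift D: 98555685.4 − 65739506.3 = 32816179.1.
Divide by its size: 32816179.1 / 64681 = 507.354... → 507.4.

507.4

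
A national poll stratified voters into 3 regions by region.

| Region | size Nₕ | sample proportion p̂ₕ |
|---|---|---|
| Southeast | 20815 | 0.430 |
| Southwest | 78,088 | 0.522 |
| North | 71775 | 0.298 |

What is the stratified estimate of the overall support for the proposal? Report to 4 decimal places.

0.4166

N = 20815 + 78088 + 71775 = 170678.
Overall proportion = Σ (Nₕ/N)·p̂ₕ.
Σ Nₕp̂ₕ = 8950.45 + 40761.936 + 21388.95 = 71101.336.
71101.336 / 170678 = 0.416582... → 0.4166.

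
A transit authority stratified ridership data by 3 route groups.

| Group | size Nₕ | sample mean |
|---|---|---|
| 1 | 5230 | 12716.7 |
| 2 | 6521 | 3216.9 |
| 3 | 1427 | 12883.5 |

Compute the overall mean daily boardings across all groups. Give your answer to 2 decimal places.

8033.88

N = 5230 + 6521 + 1427 = 13178.
The stratified mean weights each stratum mean by its population share Nₕ/N.
Σ Nₕx̄ₕ = 5230·12716.7 + 6521·3216.9 + 1427·12883.5 = 66508341 + 20977404.9 + 18384754.5 = 105870500.4.
Divide by N: 105870500.4 / 13178 = 8033.8823... → 8033.88.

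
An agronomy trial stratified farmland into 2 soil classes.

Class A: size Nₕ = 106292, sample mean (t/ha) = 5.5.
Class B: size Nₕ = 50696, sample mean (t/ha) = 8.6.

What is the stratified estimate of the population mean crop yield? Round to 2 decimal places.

N = 156988; weights Wₕ = Nₕ/N = (0.6771, 0.3229).
x̄_st = Σ Wₕ·x̄ₕ = 0.6771·5.5 + 0.3229·8.6 ≈ 6.5011...
→ 6.50.

6.50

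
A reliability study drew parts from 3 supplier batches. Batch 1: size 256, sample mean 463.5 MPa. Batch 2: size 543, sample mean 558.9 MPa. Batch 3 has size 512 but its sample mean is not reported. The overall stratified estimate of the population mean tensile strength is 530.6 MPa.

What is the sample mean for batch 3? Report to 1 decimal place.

534.1

Σ Nₕx̄ₕ = N·μ, so 512·x̄_3 = 1311·530.6 − (256·463.5 + 543·558.9).
= 695616.6 − 422138.7 = 273477.9.
x̄_3 = 273477.9 / 512 = 534.137... → 534.1.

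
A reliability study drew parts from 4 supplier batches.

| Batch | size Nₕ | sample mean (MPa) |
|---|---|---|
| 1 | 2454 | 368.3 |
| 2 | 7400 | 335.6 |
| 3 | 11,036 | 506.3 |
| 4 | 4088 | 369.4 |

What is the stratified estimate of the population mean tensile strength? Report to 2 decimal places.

419.76

N = 24978; weights Wₕ = Nₕ/N = (0.0982, 0.2963, 0.4418, 0.1637).
x̄_st = Σ Wₕ·x̄ₕ = 0.0982·368.3 + 0.2963·335.6 + 0.4418·506.3 + 0.1637·369.4 ≈ 419.7647...
→ 419.76.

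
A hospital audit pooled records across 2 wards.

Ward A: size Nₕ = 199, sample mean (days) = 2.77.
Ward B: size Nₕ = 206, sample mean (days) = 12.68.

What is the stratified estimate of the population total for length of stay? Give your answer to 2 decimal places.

Population total = Σ Nₕ·x̄ₕ (each stratum's size times its mean).
199·2.77 + 206·12.68 = 551.23 + 2612.08 = 3163.31.

3163.31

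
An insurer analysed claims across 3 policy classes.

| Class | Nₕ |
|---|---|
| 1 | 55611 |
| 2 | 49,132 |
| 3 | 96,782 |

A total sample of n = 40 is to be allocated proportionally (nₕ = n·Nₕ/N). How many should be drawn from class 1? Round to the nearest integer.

Share of class 1 = 55611/201525 = 0.27595.
Allocate 40 × 0.27595 = 11.038... → 11.

11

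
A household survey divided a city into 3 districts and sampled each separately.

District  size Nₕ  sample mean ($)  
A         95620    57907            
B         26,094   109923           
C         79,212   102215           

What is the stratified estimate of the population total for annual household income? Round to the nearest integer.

16502052682

A: 95620·57907 = 5537067340
B: 26094·109923 = 2868330762
C: 79212·102215 = 8096654580
τ̂ = Σ Nₕx̄ₕ = 16502052682.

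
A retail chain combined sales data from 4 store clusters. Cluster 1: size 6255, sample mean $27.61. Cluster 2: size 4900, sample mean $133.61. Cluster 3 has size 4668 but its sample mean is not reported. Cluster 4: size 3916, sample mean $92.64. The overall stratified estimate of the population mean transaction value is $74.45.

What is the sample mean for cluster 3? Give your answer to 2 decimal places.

59.85

N = 6255 + 4900 + 4668 + 3916 = 19739.
Overall total = μ·N = 74.45·19739 = 1469568.55.
Subtract the known strata: 6255·27.61 + 4900·133.61 + 3916·92.64 = 1190167.79.
Remaining total for cluster 3: 1469568.55 − 1190167.79 = 279400.76.
Divide by its size: 279400.76 / 4668 = 59.8545... → 59.85.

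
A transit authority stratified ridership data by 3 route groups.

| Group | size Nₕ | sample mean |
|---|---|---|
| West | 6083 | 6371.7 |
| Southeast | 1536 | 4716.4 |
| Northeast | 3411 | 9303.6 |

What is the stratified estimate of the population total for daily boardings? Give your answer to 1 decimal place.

Population total = Σ Nₕ·x̄ₕ (each stratum's size times its mean).
6083·6371.7 + 1536·4716.4 + 3411·9303.6 = 38759051.1 + 7244390.4 + 31734579.6 = 77738021.1.

77738021.1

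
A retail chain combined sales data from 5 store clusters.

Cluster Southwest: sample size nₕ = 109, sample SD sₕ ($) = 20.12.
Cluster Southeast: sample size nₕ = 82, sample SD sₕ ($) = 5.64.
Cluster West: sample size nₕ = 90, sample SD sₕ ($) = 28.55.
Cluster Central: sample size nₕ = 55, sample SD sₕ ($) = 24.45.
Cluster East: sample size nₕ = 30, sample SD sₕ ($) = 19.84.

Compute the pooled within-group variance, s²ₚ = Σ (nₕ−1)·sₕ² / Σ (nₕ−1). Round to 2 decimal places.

450.24

Degrees of freedom: 108 + 81 + 89 + 54 + 29 = 361.
Σ(nₕ−1)sₕ² = 108·404.8144 + 81·31.8096 + 89·815.1025 + 54·597.8025 + 29·393.6256 = 162537.1327.
s²ₚ = 162537.1327 / 361 = 450.2414... → 450.24.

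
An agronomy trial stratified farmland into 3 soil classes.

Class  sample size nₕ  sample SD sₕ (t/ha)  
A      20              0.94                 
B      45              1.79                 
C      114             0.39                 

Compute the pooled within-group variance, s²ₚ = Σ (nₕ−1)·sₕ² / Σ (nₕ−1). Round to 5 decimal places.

A: (20−1)·0.94² = 19·0.8836 = 16.7884
B: (45−1)·1.79² = 44·3.2041 = 140.9804
C: (114−1)·0.39² = 113·0.1521 = 17.1873
Numerator = 174.9561; denominator = Σ(nₕ−1) = 176.
s²ₚ = 174.9561/176 = 0.9940688... → 0.99407.

0.99407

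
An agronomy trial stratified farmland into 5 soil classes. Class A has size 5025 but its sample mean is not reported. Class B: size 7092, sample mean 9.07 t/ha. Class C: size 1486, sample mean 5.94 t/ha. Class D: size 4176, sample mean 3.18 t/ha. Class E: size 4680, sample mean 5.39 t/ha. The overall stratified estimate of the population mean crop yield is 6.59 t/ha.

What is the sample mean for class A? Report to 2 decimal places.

Σ Nₕx̄ₕ = N·μ, so 5025·x̄_A = 22459·6.59 − (7092·9.07 + 1486·5.94 + 4176·3.18 + 4680·5.39).
= 148004.81 − 111656.16 = 36348.65.
x̄_A = 36348.65 / 5025 = 7.2336... → 7.23.

7.23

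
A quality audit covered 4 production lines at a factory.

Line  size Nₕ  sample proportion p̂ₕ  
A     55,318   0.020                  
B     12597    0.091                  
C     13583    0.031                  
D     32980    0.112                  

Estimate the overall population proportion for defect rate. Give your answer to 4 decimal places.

N = 55318 + 12597 + 13583 + 32980 = 114478.
Overall proportion = Σ (Nₕ/N)·p̂ₕ.
Σ Nₕp̂ₕ = 1106.36 + 1146.327 + 421.073 + 3693.76 = 6367.52.
6367.52 / 114478 = 0.055622... → 0.0556.

0.0556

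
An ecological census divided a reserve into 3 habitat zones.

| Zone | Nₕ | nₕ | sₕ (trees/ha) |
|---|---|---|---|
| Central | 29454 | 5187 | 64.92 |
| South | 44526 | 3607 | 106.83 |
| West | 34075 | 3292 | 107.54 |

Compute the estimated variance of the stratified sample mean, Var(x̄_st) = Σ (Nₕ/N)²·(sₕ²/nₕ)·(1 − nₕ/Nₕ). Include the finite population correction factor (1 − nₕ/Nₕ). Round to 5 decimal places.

0.85907

N = 108055. Term for each stratum: Wₕ²sₕ²/nₕ·(1−nₕ/Nₕ).
Var(x̄_st) = 0.04974064 + 0.49372972 + 0.31560023 = 0.85907060 → 0.85907.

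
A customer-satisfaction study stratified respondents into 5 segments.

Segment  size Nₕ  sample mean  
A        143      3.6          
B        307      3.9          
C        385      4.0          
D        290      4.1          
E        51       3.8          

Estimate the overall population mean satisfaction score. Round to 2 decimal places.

x̄_st = (Σ Nₕx̄ₕ) / (Σ Nₕ) = (143·3.6 + 307·3.9 + 385·4.0 + 290·4.1 + 51·3.8) / 1176
= 4634.9 / 1176 = 3.9412... → 3.94.

3.94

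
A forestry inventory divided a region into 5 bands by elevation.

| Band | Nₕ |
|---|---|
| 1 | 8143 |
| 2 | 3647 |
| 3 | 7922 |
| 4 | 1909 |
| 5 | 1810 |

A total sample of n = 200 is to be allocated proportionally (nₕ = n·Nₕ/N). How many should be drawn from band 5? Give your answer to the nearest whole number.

Share of band 5 = 1810/23431 = 0.07725.
Allocate 200 × 0.07725 = 15.450... → 15.

15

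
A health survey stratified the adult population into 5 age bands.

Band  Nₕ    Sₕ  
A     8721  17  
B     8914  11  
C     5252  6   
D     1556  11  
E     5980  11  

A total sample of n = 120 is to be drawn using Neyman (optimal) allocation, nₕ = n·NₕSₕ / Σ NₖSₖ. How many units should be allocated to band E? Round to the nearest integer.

A: NₕSₕ = 8721·17 = 148257
B: NₕSₕ = 8914·11 = 98054
C: NₕSₕ = 5252·6 = 31512
D: NₕSₕ = 1556·11 = 17116
E: NₕSₕ = 5980·11 = 65780
Σ NₕSₕ = 360719.
n_E = 120·65780/360719 = 21.883... → 22.

22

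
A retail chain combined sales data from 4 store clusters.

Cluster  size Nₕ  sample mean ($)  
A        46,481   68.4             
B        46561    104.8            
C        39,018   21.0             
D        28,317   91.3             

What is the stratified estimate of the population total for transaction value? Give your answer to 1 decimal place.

11463613.3

Population total = Σ Nₕ·x̄ₕ (each stratum's size times its mean).
46481·68.4 + 46561·104.8 + 39018·21.0 + 28317·91.3 = 3179300.4 + 4879592.8 + 819378 + 2585342.1 = 11463613.3.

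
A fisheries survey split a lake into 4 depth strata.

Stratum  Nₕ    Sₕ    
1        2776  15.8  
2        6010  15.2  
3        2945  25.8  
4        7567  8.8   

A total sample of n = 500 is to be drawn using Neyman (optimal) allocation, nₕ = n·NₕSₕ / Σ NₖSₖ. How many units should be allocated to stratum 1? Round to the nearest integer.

79

Σ NₕSₕ = 2776·15.8 + 6010·15.2 + 2945·25.8 + 7567·8.8 = 277783.4.
Share for 1: 43860.8/277783.4 = 0.15790.
n_1 = 500 × 0.15790 = 78.948... → 79.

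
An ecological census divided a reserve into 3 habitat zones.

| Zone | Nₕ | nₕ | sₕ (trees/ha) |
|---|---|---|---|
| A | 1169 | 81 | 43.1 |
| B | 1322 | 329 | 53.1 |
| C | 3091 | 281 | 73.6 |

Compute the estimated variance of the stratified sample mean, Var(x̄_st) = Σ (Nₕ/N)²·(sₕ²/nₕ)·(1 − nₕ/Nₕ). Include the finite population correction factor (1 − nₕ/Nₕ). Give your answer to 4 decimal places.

N = 5582; Wₕ = Nₕ/N.
zone A: (1169/5582)²·43.1²/81·(1 − 81/1169) = 0.9361237
zone B: (1322/5582)²·53.1²/329·(1 − 329/1322) = 0.3610723
zone C: (3091/5582)²·73.6²/281·(1 − 281/3091) = 5.3737192
Sum = 6.6709153 → 6.6709.

6.6709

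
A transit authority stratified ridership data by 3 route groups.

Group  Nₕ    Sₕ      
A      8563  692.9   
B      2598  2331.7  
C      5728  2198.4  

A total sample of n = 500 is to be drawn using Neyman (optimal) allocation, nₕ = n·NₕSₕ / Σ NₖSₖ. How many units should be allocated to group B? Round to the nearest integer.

123

A: NₕSₕ = 8563·692.9 = 5933302.7
B: NₕSₕ = 2598·2331.7 = 6057756.6
C: NₕSₕ = 5728·2198.4 = 12592435.2
Σ NₕSₕ = 24583494.5.
n_B = 500·6057756.6/24583494.5 = 123.208... → 123.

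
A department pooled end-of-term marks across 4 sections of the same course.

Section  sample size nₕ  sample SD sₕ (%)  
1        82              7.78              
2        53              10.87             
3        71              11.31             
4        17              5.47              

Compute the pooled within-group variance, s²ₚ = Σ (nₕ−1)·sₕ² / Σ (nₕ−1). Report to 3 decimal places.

93.515

1: (82−1)·7.78² = 81·60.5284 = 4902.8004
2: (53−1)·10.87² = 52·118.1569 = 6144.1588
3: (71−1)·11.31² = 70·127.9161 = 8954.127
4: (17−1)·5.47² = 16·29.9209 = 478.7344
Numerator = 20479.8206; denominator = Σ(nₕ−1) = 219.
s²ₚ = 20479.8206/219 = 93.51516... → 93.515.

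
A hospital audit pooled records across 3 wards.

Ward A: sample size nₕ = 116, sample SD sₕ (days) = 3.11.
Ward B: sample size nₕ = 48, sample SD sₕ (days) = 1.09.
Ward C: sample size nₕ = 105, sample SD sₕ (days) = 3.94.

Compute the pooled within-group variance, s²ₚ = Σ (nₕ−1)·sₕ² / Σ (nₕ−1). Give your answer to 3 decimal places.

A: (116−1)·3.11² = 115·9.6721 = 1112.2915
B: (48−1)·1.09² = 47·1.1881 = 55.8407
C: (105−1)·3.94² = 104·15.5236 = 1614.4544
Numerator = 2782.5866; denominator = Σ(nₕ−1) = 266.
s²ₚ = 2782.5866/266 = 10.46085... → 10.461.

10.461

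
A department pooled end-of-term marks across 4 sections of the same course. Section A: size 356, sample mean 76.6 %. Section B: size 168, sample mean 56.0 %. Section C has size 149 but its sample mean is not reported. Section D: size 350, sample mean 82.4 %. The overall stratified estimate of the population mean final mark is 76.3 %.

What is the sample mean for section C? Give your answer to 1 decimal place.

84.1

N = 356 + 168 + 149 + 350 = 1023.
Overall total = μ·N = 76.3·1023 = 78054.9.
Subtract the known strata: 356·76.6 + 168·56.0 + 350·82.4 = 65517.6.
Remaining total for section C: 78054.9 − 65517.6 = 12537.3.
Divide by its size: 12537.3 / 149 = 84.143... → 84.1.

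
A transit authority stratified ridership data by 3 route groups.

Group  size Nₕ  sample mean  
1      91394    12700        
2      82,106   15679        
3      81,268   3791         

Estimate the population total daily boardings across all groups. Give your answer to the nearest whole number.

2756130762

1: 91394·12700 = 1160703800
2: 82106·15679 = 1287339974
3: 81268·3791 = 308086988
τ̂ = Σ Nₕx̄ₕ = 2756130762.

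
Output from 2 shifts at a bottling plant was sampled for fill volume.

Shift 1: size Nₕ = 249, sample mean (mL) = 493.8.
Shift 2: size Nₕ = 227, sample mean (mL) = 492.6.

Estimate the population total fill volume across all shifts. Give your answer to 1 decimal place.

1: 249·493.8 = 122956.2
2: 227·492.6 = 111820.2
τ̂ = Σ Nₕx̄ₕ = 234776.4.

234776.4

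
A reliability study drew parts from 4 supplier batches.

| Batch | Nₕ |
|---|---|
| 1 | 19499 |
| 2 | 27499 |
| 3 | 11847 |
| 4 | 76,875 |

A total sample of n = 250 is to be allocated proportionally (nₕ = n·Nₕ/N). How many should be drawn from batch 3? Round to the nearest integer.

22

N = 19499 + 27499 + 11847 + 76875 = 135720.
n_3 = 250·11847/135720 = 21.823... → 22.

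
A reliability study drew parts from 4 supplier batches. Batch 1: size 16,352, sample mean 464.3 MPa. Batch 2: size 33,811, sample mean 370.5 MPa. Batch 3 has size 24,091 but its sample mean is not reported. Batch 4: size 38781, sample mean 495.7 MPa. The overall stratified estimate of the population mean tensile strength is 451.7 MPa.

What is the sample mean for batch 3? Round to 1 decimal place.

486.3

N = 16352 + 33811 + 24091 + 38781 = 113035.
Overall total = μ·N = 451.7·113035 = 51057909.5.
Subtract the known strata: 16352·464.3 + 33811·370.5 + 38781·495.7 = 39342950.8.
Remaining total for batch 3: 51057909.5 − 39342950.8 = 11714958.7.
Divide by its size: 11714958.7 / 24091 = 486.279... → 486.3.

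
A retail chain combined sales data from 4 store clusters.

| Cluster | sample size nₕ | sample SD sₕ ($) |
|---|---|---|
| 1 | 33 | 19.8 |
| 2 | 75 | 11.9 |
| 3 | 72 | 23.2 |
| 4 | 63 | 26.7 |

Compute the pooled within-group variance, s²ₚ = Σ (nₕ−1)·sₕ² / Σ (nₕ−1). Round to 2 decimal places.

Degrees of freedom: 32 + 74 + 71 + 62 = 239.
Σ(nₕ−1)sₕ² = 32·392.04 + 74·141.61 + 71·538.24 + 62·712.89 = 105438.64.
s²ₚ = 105438.64 / 239 = 441.1659... → 441.17.

441.17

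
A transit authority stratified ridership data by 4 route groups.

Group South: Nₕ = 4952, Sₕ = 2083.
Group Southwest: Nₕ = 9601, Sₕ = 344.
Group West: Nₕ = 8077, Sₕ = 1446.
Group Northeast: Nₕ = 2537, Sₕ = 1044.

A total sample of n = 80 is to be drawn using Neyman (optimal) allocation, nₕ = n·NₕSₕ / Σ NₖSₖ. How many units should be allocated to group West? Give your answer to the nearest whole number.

South: NₕSₕ = 4952·2083 = 10315016
Southwest: NₕSₕ = 9601·344 = 3302744
West: NₕSₕ = 8077·1446 = 11679342
Northeast: NₕSₕ = 2537·1044 = 2648628
Σ NₕSₕ = 27945730.
n_West = 80·11679342/27945730 = 33.434... → 33.

33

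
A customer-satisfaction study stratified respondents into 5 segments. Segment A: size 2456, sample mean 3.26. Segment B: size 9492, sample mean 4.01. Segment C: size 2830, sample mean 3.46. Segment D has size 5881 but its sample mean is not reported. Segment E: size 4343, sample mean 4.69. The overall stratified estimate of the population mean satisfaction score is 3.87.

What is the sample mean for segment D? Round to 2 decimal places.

3.49

Σ Nₕx̄ₕ = N·μ, so 5881·x̄_D = 25002·3.87 − (2456·3.26 + 9492·4.01 + 2830·3.46 + 4343·4.69).
= 96757.74 − 76229.95 = 20527.79.
x̄_D = 20527.79 / 5881 = 3.4905... → 3.49.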